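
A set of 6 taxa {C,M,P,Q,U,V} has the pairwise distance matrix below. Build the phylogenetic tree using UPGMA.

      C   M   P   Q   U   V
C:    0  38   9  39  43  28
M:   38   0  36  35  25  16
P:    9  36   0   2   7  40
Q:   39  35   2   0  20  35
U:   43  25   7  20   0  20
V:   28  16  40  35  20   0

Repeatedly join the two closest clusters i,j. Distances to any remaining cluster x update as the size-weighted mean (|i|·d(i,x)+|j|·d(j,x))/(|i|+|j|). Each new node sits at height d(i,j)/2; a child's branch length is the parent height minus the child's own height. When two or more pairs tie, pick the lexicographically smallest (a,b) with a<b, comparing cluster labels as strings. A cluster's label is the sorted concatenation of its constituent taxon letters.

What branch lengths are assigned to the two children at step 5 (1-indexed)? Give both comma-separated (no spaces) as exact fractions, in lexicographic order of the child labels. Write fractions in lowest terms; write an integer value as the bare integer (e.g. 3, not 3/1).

43/48,129/16

1. join P+Q (d=2) ⇒ PQ; edges |P|=1, |Q|=1
  updated: d(C,PQ)=24, d(M,PQ)=71/2, d(PQ,U)=27/2, d(PQ,V)=75/2
2. join PQ+U (d=27/2) ⇒ PQU; edges |PQ|=23/4, |U|=27/4
  updated: d(C,PQU)=91/3, d(M,PQU)=32, d(PQU,V)=95/3
3. join M+V (d=16) ⇒ MV; edges |M|=8, |V|=8
  updated: d(C,MV)=33, d(MV,PQU)=191/6
4. join C+PQU (d=91/3) ⇒ CPQU; edges |C|=91/6, |PQU|=101/12
  updated: d(CPQU,MV)=257/8
5. join CPQU+MV (d=257/8) ⇒ CMPQUV; edges |CPQU|=43/48, |MV|=129/16
final tree: ((C:91/6,((P:1,Q:1):23/4,U:27/4):101/12):43/48,(M:8,V:8):129/16)
total length: 1513/24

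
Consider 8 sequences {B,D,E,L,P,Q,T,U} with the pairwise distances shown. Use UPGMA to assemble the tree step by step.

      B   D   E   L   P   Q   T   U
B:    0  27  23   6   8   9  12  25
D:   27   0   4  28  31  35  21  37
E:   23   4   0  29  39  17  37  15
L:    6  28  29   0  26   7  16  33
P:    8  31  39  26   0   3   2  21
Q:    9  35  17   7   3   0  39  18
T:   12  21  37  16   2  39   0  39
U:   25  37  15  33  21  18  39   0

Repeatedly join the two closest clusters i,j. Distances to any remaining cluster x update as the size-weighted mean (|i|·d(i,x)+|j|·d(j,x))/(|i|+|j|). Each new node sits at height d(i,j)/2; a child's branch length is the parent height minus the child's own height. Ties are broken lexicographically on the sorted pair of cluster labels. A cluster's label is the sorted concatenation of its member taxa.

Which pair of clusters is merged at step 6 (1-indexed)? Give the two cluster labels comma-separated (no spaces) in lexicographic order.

DE,U

iteration 1: select P,T (d=2); attach at lengths (1, 1); label the merged cluster PT
  updated: d(B,PT)=10, d(D,PT)=26, d(E,PT)=38, d(L,PT)=21, d(PT,Q)=21, d(PT,U)=30
iteration 2: select D,E (d=4); attach at lengths (2, 2); label the merged cluster DE
  updated: d(B,DE)=25, d(DE,L)=57/2, d(DE,PT)=32, d(DE,Q)=26, d(DE,U)=26
iteration 3: select B,L (d=6); attach at lengths (3, 3); label the merged cluster BL
  updated: d(BL,DE)=107/4, d(BL,PT)=31/2, d(BL,Q)=8, d(BL,U)=29
iteration 4: select BL,Q (d=8); attach at lengths (1, 4); label the merged cluster BLQ
  updated: d(BLQ,DE)=53/2, d(BLQ,PT)=52/3, d(BLQ,U)=76/3
iteration 5: select BLQ,PT (d=52/3); attach at lengths (14/3, 23/3); label the merged cluster BLPQT
  updated: d(BLPQT,DE)=287/10, d(BLPQT,U)=136/5
iteration 6: select DE,U (d=26); attach at lengths (11, 13); label the merged cluster DEU
  updated: d(BLPQT,DEU)=141/5
iteration 7: select BLPQT,DEU (d=141/5); attach at lengths (163/30, 11/10); label the merged cluster BDELPQTU
final tree: ((((B:3,L:3):1,Q:4):14/3,(P:1,T:1):23/3):163/30,((D:2,E:2):11,U:13):11/10)
total length: 898/15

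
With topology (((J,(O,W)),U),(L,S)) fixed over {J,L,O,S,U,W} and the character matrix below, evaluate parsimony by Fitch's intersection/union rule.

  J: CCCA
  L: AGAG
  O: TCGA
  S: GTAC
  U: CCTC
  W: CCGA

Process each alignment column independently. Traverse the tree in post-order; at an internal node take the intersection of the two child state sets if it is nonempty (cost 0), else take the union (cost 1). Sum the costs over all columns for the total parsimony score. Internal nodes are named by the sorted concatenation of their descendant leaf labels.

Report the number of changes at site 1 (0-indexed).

2

[col 0] OW: children O:{T}, W:{C} ∪→ {C,T}; cost 1
[col 0] JOW: children J:{C}, OW:{C,T} ∩→ {C}; cost 0
[col 0] JOUW: children JOW:{C}, U:{C} ∩→ {C}; cost 0
[col 0] LS: children L:{A}, S:{G} ∪→ {A,G}; cost 1
[col 0] JLOSUW: children JOUW:{C}, LS:{A,G} ∪→ {A,C,G}; cost 1
[col 1] OW: children O:{C}, W:{C} ∩→ {C}; cost 0
[col 1] JOW: children J:{C}, OW:{C} ∩→ {C}; cost 0
[col 1] JOUW: children JOW:{C}, U:{C} ∩→ {C}; cost 0
[col 1] LS: children L:{G}, S:{T} ∪→ {G,T}; cost 1
[col 1] JLOSUW: children JOUW:{C}, LS:{G,T} ∪→ {C,G,T}; cost 1
[col 2] OW: children O:{G}, W:{G} ∩→ {G}; cost 0
[col 2] JOW: children J:{C}, OW:{G} ∪→ {C,G}; cost 1
[col 2] JOUW: children JOW:{C,G}, U:{T} ∪→ {C,G,T}; cost 1
[col 2] LS: children L:{A}, S:{A} ∩→ {A}; cost 0
[col 2] JLOSUW: children JOUW:{C,G,T}, LS:{A} ∪→ {A,C,G,T}; cost 1
[col 3] OW: children O:{A}, W:{A} ∩→ {A}; cost 0
[col 3] JOW: children J:{A}, OW:{A} ∩→ {A}; cost 0
[col 3] JOUW: children JOW:{A}, U:{C} ∪→ {A,C}; cost 1
[col 3] LS: children L:{G}, S:{C} ∪→ {C,G}; cost 1
[col 3] JLOSUW: children JOUW:{A,C}, LS:{C,G} ∩→ {C}; cost 0
per-site changes: [3, 2, 3, 2]; total = 10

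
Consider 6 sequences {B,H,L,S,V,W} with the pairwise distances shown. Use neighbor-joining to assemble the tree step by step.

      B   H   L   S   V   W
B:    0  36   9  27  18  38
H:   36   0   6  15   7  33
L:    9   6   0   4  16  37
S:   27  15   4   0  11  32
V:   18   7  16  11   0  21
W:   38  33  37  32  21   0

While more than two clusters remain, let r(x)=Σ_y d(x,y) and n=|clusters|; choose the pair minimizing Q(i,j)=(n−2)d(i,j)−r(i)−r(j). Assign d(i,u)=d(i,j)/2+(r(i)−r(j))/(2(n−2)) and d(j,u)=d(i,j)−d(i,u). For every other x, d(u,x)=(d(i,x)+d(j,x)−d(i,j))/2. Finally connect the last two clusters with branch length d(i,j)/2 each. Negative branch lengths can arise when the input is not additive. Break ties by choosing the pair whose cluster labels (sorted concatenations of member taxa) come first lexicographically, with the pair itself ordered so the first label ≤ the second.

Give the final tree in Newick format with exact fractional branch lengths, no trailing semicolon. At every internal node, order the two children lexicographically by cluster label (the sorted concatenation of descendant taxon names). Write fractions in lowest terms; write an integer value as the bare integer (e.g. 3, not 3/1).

step 1: merge (B,L) at d=9, Q=-164; branch lengths B→23/2, L→-5/2; new cluster BL
  updated: d(BL,H)=33/2, d(BL,S)=11, d(BL,V)=25/2, d(BL,W)=33
step 2: merge (BL,S) at d=11, Q=-109; branch lengths BL→37/6, S→29/6; new cluster BLS
  updated: d(BLS,H)=41/4, d(BLS,V)=25/4, d(BLS,W)=27
step 3: merge (BLS,H) at d=41/4, Q=-293/4; branch lengths BLS→55/16, H→109/16; new cluster BHLS
  updated: d(BHLS,V)=3/2, d(BHLS,W)=199/8
step 4: merge (BHLS,V) at d=3/2, Q=-379/8; branch lengths BHLS→43/16, V→-19/16; new cluster BHLSV
  updated: d(BHLSV,W)=355/16
step 5: merge (BHLSV,W) at d=355/16; branch lengths BHLSV→355/32, W→355/32; new cluster BHLSVW
final tree: (((((B:23/2,L:-5/2):37/6,S:29/6):55/16,H:109/16):43/16,V:-19/16):355/32,W:355/32)
total length: 863/16

(((((B:23/2,L:-5/2):37/6,S:29/6):55/16,H:109/16):43/16,V:-19/16):355/32,W:355/32)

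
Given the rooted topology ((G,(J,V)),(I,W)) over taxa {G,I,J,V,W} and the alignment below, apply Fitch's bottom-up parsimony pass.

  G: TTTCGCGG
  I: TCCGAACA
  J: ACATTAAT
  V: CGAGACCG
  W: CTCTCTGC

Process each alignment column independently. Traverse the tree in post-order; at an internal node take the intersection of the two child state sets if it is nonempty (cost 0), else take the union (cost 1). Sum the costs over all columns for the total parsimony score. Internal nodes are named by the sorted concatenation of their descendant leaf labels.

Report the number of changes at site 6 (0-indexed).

JV@0: {A} ∪ {C} = {A,C} (union, +1)
GJV@0: {T} ∪ {A,C} = {A,C,T} (union, +1)
IW@0: {T} ∪ {C} = {C,T} (union, +1)
GIJVW@0: {A,C,T} ∩ {C,T} = {C,T} (intersection, +0)
JV@1: {C} ∪ {G} = {C,G} (union, +1)
GJV@1: {T} ∪ {C,G} = {C,G,T} (union, +1)
IW@1: {C} ∪ {T} = {C,T} (union, +1)
GIJVW@1: {C,G,T} ∩ {C,T} = {C,T} (intersection, +0)
JV@2: {A} ∩ {A} = {A} (intersection, +0)
GJV@2: {T} ∪ {A} = {A,T} (union, +1)
IW@2: {C} ∩ {C} = {C} (intersection, +0)
GIJVW@2: {A,T} ∪ {C} = {A,C,T} (union, +1)
JV@3: {T} ∪ {G} = {G,T} (union, +1)
GJV@3: {C} ∪ {G,T} = {C,G,T} (union, +1)
IW@3: {G} ∪ {T} = {G,T} (union, +1)
GIJVW@3: {C,G,T} ∩ {G,T} = {G,T} (intersection, +0)
JV@4: {T} ∪ {A} = {A,T} (union, +1)
GJV@4: {G} ∪ {A,T} = {A,G,T} (union, +1)
IW@4: {A} ∪ {C} = {A,C} (union, +1)
GIJVW@4: {A,G,T} ∩ {A,C} = {A} (intersection, +0)
JV@5: {A} ∪ {C} = {A,C} (union, +1)
GJV@5: {C} ∩ {A,C} = {C} (intersection, +0)
IW@5: {A} ∪ {T} = {A,T} (union, +1)
GIJVW@5: {C} ∪ {A,T} = {A,C,T} (union, +1)
JV@6: {A} ∪ {C} = {A,C} (union, +1)
GJV@6: {G} ∪ {A,C} = {A,C,G} (union, +1)
IW@6: {C} ∪ {G} = {C,G} (union, +1)
GIJVW@6: {A,C,G} ∩ {C,G} = {C,G} (intersection, +0)
JV@7: {T} ∪ {G} = {G,T} (union, +1)
GJV@7: {G} ∩ {G,T} = {G} (intersection, +0)
IW@7: {A} ∪ {C} = {A,C} (union, +1)
GIJVW@7: {G} ∪ {A,C} = {A,C,G} (union, +1)
per-site changes: [3, 3, 2, 3, 3, 3, 3, 3]; total = 23

3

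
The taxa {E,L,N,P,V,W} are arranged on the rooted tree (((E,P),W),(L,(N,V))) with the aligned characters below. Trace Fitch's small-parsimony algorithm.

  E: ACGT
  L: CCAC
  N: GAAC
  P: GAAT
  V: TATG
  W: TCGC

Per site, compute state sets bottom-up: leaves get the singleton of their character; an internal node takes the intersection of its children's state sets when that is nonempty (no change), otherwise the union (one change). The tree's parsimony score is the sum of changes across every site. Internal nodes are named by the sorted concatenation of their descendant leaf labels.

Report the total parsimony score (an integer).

11

site 0, node EP: E={A} ∪ P={G} → {A,G} (+1)
site 0, node EPW: EP={A,G} ∪ W={T} → {A,G,T} (+1)
site 0, node NV: N={G} ∪ V={T} → {G,T} (+1)
site 0, node LNV: L={C} ∪ NV={G,T} → {C,G,T} (+1)
site 0, node ELNPVW: EPW={A,G,T} ∩ LNV={C,G,T} → {G,T} (+0)
site 1, node EP: E={C} ∪ P={A} → {A,C} (+1)
site 1, node EPW: EP={A,C} ∩ W={C} → {C} (+0)
site 1, node NV: N={A} ∩ V={A} → {A} (+0)
site 1, node LNV: L={C} ∪ NV={A} → {A,C} (+1)
site 1, node ELNPVW: EPW={C} ∩ LNV={A,C} → {C} (+0)
site 2, node EP: E={G} ∪ P={A} → {A,G} (+1)
site 2, node EPW: EP={A,G} ∩ W={G} → {G} (+0)
site 2, node NV: N={A} ∪ V={T} → {A,T} (+1)
site 2, node LNV: L={A} ∩ NV={A,T} → {A} (+0)
site 2, node ELNPVW: EPW={G} ∪ LNV={A} → {A,G} (+1)
site 3, node EP: E={T} ∩ P={T} → {T} (+0)
site 3, node EPW: EP={T} ∪ W={C} → {C,T} (+1)
site 3, node NV: N={C} ∪ V={G} → {C,G} (+1)
site 3, node LNV: L={C} ∩ NV={C,G} → {C} (+0)
site 3, node ELNPVW: EPW={C,T} ∩ LNV={C} → {C} (+0)
per-site changes: [4, 2, 3, 2]; total = 11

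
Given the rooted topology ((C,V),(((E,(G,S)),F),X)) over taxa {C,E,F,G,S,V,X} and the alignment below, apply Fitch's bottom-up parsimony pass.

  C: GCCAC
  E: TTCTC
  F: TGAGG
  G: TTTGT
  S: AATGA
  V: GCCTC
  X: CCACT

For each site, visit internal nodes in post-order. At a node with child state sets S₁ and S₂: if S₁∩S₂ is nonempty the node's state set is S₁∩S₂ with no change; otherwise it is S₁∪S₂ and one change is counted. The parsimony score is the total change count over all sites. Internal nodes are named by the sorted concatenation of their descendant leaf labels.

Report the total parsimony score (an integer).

17

[col 0] CV: children C:{G}, V:{G} ∩→ {G}; cost 0
[col 0] GS: children G:{T}, S:{A} ∪→ {A,T}; cost 1
[col 0] EGS: children E:{T}, GS:{A,T} ∩→ {T}; cost 0
[col 0] EFGS: children EGS:{T}, F:{T} ∩→ {T}; cost 0
[col 0] EFGSX: children EFGS:{T}, X:{C} ∪→ {C,T}; cost 1
[col 0] CEFGSVX: children CV:{G}, EFGSX:{C,T} ∪→ {C,G,T}; cost 1
[col 1] CV: children C:{C}, V:{C} ∩→ {C}; cost 0
[col 1] GS: children G:{T}, S:{A} ∪→ {A,T}; cost 1
[col 1] EGS: children E:{T}, GS:{A,T} ∩→ {T}; cost 0
[col 1] EFGS: children EGS:{T}, F:{G} ∪→ {G,T}; cost 1
[col 1] EFGSX: children EFGS:{G,T}, X:{C} ∪→ {C,G,T}; cost 1
[col 1] CEFGSVX: children CV:{C}, EFGSX:{C,G,T} ∩→ {C}; cost 0
[col 2] CV: children C:{C}, V:{C} ∩→ {C}; cost 0
[col 2] GS: children G:{T}, S:{T} ∩→ {T}; cost 0
[col 2] EGS: children E:{C}, GS:{T} ∪→ {C,T}; cost 1
[col 2] EFGS: children EGS:{C,T}, F:{A} ∪→ {A,C,T}; cost 1
[col 2] EFGSX: children EFGS:{A,C,T}, X:{A} ∩→ {A}; cost 0
[col 2] CEFGSVX: children CV:{C}, EFGSX:{A} ∪→ {A,C}; cost 1
[col 3] CV: children C:{A}, V:{T} ∪→ {A,T}; cost 1
[col 3] GS: children G:{G}, S:{G} ∩→ {G}; cost 0
[col 3] EGS: children E:{T}, GS:{G} ∪→ {G,T}; cost 1
[col 3] EFGS: children EGS:{G,T}, F:{G} ∩→ {G}; cost 0
[col 3] EFGSX: children EFGS:{G}, X:{C} ∪→ {C,G}; cost 1
[col 3] CEFGSVX: children CV:{A,T}, EFGSX:{C,G} ∪→ {A,C,G,T}; cost 1
[col 4] CV: children C:{C}, V:{C} ∩→ {C}; cost 0
[col 4] GS: children G:{T}, S:{A} ∪→ {A,T}; cost 1
[col 4] EGS: children E:{C}, GS:{A,T} ∪→ {A,C,T}; cost 1
[col 4] EFGS: children EGS:{A,C,T}, F:{G} ∪→ {A,C,G,T}; cost 1
[col 4] EFGSX: children EFGS:{A,C,G,T}, X:{T} ∩→ {T}; cost 0
[col 4] CEFGSVX: children CV:{C}, EFGSX:{T} ∪→ {C,T}; cost 1
per-site changes: [3, 3, 3, 4, 4]; total = 17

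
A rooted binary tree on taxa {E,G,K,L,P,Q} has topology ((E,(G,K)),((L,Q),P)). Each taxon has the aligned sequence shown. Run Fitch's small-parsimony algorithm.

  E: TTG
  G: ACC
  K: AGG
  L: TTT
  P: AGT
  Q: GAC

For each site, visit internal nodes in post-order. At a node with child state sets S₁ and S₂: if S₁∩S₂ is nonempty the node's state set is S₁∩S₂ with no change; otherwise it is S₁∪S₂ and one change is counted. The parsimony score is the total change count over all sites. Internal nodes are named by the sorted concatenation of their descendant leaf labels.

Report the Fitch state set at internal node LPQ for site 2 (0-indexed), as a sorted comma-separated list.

T

site 0, node GK: G={A} ∩ K={A} → {A} (+0)
site 0, node EGK: E={T} ∪ GK={A} → {A,T} (+1)
site 0, node LQ: L={T} ∪ Q={G} → {G,T} (+1)
site 0, node LPQ: LQ={G,T} ∪ P={A} → {A,G,T} (+1)
site 0, node EGKLPQ: EGK={A,T} ∩ LPQ={A,G,T} → {A,T} (+0)
site 1, node GK: G={C} ∪ K={G} → {C,G} (+1)
site 1, node EGK: E={T} ∪ GK={C,G} → {C,G,T} (+1)
site 1, node LQ: L={T} ∪ Q={A} → {A,T} (+1)
site 1, node LPQ: LQ={A,T} ∪ P={G} → {A,G,T} (+1)
site 1, node EGKLPQ: EGK={C,G,T} ∩ LPQ={A,G,T} → {G,T} (+0)
site 2, node GK: G={C} ∪ K={G} → {C,G} (+1)
site 2, node EGK: E={G} ∩ GK={C,G} → {G} (+0)
site 2, node LQ: L={T} ∪ Q={C} → {C,T} (+1)
site 2, node LPQ: LQ={C,T} ∩ P={T} → {T} (+0)
site 2, node EGKLPQ: EGK={G} ∪ LPQ={T} → {G,T} (+1)
per-site changes: [3, 4, 3]; total = 10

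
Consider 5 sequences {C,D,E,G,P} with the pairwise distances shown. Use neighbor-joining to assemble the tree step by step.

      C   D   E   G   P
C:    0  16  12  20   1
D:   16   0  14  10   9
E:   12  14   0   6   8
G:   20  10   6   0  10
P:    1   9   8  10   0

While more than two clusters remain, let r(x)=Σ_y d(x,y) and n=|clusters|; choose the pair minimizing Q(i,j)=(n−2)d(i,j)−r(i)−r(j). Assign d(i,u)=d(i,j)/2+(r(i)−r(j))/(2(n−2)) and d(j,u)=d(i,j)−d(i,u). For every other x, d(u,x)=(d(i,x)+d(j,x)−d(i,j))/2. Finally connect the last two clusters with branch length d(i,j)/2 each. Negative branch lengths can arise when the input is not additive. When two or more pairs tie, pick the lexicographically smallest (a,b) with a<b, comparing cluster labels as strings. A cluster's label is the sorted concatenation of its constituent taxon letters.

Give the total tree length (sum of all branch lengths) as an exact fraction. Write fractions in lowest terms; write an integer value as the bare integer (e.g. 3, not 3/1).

22

1. join C+P (d=1, Q=-74) ⇒ CP; edges |C|=4, |P|=-3
  updated: d(CP,D)=12, d(CP,E)=19/2, d(CP,G)=29/2
2. join CP+D (d=12, Q=-48) ⇒ CDP; edges |CP|=6, |D|=6
  updated: d(CDP,E)=23/4, d(CDP,G)=25/4
3. join CDP+E (d=23/4, Q=-18) ⇒ CDEP; edges |CDP|=3, |E|=11/4
  updated: d(CDEP,G)=13/4
4. join CDEP+G (d=13/4) ⇒ CDEGP; edges |CDEP|=13/8, |G|=13/8
final tree: ((((C:4,P:-3):6,D:6):3,E:11/4):13/8,G:13/8)
total length: 22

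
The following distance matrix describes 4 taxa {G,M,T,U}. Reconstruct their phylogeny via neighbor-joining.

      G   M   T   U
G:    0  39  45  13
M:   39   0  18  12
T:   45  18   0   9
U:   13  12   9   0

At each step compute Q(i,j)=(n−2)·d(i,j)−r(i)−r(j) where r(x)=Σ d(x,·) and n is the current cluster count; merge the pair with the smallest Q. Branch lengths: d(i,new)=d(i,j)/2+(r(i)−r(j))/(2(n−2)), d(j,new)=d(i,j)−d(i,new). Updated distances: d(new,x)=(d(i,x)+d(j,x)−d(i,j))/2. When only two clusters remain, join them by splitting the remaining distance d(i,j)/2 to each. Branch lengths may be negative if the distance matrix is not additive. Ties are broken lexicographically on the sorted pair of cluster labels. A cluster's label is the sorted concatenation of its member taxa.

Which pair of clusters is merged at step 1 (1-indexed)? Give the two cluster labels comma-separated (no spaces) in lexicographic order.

1. join G+U (d=13, Q=-105) ⇒ GU; edges |G|=89/4, |U|=-37/4
  updated: d(GU,M)=19, d(GU,T)=41/2
2. join GU+M (d=19, Q=-115/2) ⇒ GMU; edges |GU|=43/4, |M|=33/4
  updated: d(GMU,T)=39/4
3. join GMU+T (d=39/4) ⇒ GMTU; edges |GMU|=39/8, |T|=39/8
final tree: (((G:89/4,U:-37/4):43/4,M:33/4):39/8,T:39/8)
total length: 167/4

G,U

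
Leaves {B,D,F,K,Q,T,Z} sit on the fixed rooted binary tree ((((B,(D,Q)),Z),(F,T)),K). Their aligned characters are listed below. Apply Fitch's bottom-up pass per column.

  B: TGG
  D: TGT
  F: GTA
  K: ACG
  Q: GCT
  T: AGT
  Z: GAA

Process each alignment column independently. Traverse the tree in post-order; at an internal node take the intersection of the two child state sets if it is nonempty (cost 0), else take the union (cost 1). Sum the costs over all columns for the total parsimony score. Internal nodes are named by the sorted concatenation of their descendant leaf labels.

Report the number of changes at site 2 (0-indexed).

4

[col 0] DQ: children D:{T}, Q:{G} ∪→ {G,T}; cost 1
[col 0] BDQ: children B:{T}, DQ:{G,T} ∩→ {T}; cost 0
[col 0] BDQZ: children BDQ:{T}, Z:{G} ∪→ {G,T}; cost 1
[col 0] FT: children F:{G}, T:{A} ∪→ {A,G}; cost 1
[col 0] BDFQTZ: children BDQZ:{G,T}, FT:{A,G} ∩→ {G}; cost 0
[col 0] BDFKQTZ: children BDFQTZ:{G}, K:{A} ∪→ {A,G}; cost 1
[col 1] DQ: children D:{G}, Q:{C} ∪→ {C,G}; cost 1
[col 1] BDQ: children B:{G}, DQ:{C,G} ∩→ {G}; cost 0
[col 1] BDQZ: children BDQ:{G}, Z:{A} ∪→ {A,G}; cost 1
[col 1] FT: children F:{T}, T:{G} ∪→ {G,T}; cost 1
[col 1] BDFQTZ: children BDQZ:{A,G}, FT:{G,T} ∩→ {G}; cost 0
[col 1] BDFKQTZ: children BDFQTZ:{G}, K:{C} ∪→ {C,G}; cost 1
[col 2] DQ: children D:{T}, Q:{T} ∩→ {T}; cost 0
[col 2] BDQ: children B:{G}, DQ:{T} ∪→ {G,T}; cost 1
[col 2] BDQZ: children BDQ:{G,T}, Z:{A} ∪→ {A,G,T}; cost 1
[col 2] FT: children F:{A}, T:{T} ∪→ {A,T}; cost 1
[col 2] BDFQTZ: children BDQZ:{A,G,T}, FT:{A,T} ∩→ {A,T}; cost 0
[col 2] BDFKQTZ: children BDFQTZ:{A,T}, K:{G} ∪→ {A,G,T}; cost 1
per-site changes: [4, 4, 4]; total = 12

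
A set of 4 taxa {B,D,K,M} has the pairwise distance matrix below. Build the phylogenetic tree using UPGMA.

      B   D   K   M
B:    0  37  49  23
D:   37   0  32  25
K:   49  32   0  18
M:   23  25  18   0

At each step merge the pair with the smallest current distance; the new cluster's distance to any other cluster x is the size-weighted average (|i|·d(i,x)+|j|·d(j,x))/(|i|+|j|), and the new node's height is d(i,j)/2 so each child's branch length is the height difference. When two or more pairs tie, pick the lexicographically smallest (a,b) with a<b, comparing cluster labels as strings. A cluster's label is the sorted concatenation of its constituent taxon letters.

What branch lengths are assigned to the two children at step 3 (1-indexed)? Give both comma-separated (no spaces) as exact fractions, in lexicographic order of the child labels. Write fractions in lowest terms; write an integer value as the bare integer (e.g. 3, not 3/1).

109/6,47/12

iteration 1: select K,M (d=18); attach at lengths (9, 9); label the merged cluster KM
  updated: d(B,KM)=36, d(D,KM)=57/2
iteration 2: select D,KM (d=57/2); attach at lengths (57/4, 21/4); label the merged cluster DKM
  updated: d(B,DKM)=109/3
iteration 3: select B,DKM (d=109/3); attach at lengths (109/6, 47/12); label the merged cluster BDKM
final tree: (B:109/6,(D:57/4,(K:9,M:9):21/4):47/12)
total length: 715/12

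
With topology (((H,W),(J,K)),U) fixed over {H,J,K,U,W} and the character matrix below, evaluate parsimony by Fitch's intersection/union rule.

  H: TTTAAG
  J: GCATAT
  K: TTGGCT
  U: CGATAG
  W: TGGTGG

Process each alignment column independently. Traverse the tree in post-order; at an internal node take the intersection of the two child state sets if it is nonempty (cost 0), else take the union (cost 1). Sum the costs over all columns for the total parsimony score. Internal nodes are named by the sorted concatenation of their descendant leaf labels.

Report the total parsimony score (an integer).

[col 0] HW: children H:{T}, W:{T} ∩→ {T}; cost 0
[col 0] JK: children J:{G}, K:{T} ∪→ {G,T}; cost 1
[col 0] HJKW: children HW:{T}, JK:{G,T} ∩→ {T}; cost 0
[col 0] HJKUW: children HJKW:{T}, U:{C} ∪→ {C,T}; cost 1
[col 1] HW: children H:{T}, W:{G} ∪→ {G,T}; cost 1
[col 1] JK: children J:{C}, K:{T} ∪→ {C,T}; cost 1
[col 1] HJKW: children HW:{G,T}, JK:{C,T} ∩→ {T}; cost 0
[col 1] HJKUW: children HJKW:{T}, U:{G} ∪→ {G,T}; cost 1
[col 2] HW: children H:{T}, W:{G} ∪→ {G,T}; cost 1
[col 2] JK: children J:{A}, K:{G} ∪→ {A,G}; cost 1
[col 2] HJKW: children HW:{G,T}, JK:{A,G} ∩→ {G}; cost 0
[col 2] HJKUW: children HJKW:{G}, U:{A} ∪→ {A,G}; cost 1
[col 3] HW: children H:{A}, W:{T} ∪→ {A,T}; cost 1
[col 3] JK: children J:{T}, K:{G} ∪→ {G,T}; cost 1
[col 3] HJKW: children HW:{A,T}, JK:{G,T} ∩→ {T}; cost 0
[col 3] HJKUW: children HJKW:{T}, U:{T} ∩→ {T}; cost 0
[col 4] HW: children H:{A}, W:{G} ∪→ {A,G}; cost 1
[col 4] JK: children J:{A}, K:{C} ∪→ {A,C}; cost 1
[col 4] HJKW: children HW:{A,G}, JK:{A,C} ∩→ {A}; cost 0
[col 4] HJKUW: children HJKW:{A}, U:{A} ∩→ {A}; cost 0
[col 5] HW: children H:{G}, W:{G} ∩→ {G}; cost 0
[col 5] JK: children J:{T}, K:{T} ∩→ {T}; cost 0
[col 5] HJKW: children HW:{G}, JK:{T} ∪→ {G,T}; cost 1
[col 5] HJKUW: children HJKW:{G,T}, U:{G} ∩→ {G}; cost 0
per-site changes: [2, 3, 3, 2, 2, 1]; total = 13

13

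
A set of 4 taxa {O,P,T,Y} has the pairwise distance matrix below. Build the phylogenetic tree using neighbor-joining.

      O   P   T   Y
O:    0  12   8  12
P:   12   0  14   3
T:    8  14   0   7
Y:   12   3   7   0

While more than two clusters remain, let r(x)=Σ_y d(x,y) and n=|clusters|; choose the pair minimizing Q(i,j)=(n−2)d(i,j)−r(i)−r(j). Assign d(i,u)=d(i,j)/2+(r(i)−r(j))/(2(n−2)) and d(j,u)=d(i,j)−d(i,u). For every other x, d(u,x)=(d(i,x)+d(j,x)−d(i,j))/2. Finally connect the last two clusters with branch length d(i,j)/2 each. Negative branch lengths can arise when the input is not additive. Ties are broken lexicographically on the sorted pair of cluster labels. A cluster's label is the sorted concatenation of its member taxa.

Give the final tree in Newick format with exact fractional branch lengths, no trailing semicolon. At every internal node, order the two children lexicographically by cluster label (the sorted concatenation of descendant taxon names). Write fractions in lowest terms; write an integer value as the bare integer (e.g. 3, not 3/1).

iteration 1: select O,T (d=8, Q=-45); attach at lengths (19/4, 13/4); label the merged cluster OT
  updated: d(OT,P)=9, d(OT,Y)=11/2
iteration 2: select OT,P (d=9, Q=-35/2); attach at lengths (23/4, 13/4); label the merged cluster OPT
  updated: d(OPT,Y)=-1/4
iteration 3: select OPT,Y (d=-1/4); attach at lengths (-1/8, -1/8); label the merged cluster OPTY
final tree: (((O:19/4,T:13/4):23/4,P:13/4):-1/8,Y:-1/8)
total length: 67/4

(((O:19/4,T:13/4):23/4,P:13/4):-1/8,Y:-1/8)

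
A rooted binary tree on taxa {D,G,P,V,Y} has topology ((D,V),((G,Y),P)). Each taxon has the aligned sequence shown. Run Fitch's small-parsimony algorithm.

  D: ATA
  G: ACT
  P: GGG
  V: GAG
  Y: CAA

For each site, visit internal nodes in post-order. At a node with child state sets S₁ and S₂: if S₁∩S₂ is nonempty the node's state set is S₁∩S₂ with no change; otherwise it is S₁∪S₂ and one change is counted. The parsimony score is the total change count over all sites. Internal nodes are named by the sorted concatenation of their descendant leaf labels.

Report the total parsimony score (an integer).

9

DV@0: {A} ∪ {G} = {A,G} (union, +1)
GY@0: {A} ∪ {C} = {A,C} (union, +1)
GPY@0: {A,C} ∪ {G} = {A,C,G} (union, +1)
DGPVY@0: {A,G} ∩ {A,C,G} = {A,G} (intersection, +0)
DV@1: {T} ∪ {A} = {A,T} (union, +1)
GY@1: {C} ∪ {A} = {A,C} (union, +1)
GPY@1: {A,C} ∪ {G} = {A,C,G} (union, +1)
DGPVY@1: {A,T} ∩ {A,C,G} = {A} (intersection, +0)
DV@2: {A} ∪ {G} = {A,G} (union, +1)
GY@2: {T} ∪ {A} = {A,T} (union, +1)
GPY@2: {A,T} ∪ {G} = {A,G,T} (union, +1)
DGPVY@2: {A,G} ∩ {A,G,T} = {A,G} (intersection, +0)
per-site changes: [3, 3, 3]; total = 9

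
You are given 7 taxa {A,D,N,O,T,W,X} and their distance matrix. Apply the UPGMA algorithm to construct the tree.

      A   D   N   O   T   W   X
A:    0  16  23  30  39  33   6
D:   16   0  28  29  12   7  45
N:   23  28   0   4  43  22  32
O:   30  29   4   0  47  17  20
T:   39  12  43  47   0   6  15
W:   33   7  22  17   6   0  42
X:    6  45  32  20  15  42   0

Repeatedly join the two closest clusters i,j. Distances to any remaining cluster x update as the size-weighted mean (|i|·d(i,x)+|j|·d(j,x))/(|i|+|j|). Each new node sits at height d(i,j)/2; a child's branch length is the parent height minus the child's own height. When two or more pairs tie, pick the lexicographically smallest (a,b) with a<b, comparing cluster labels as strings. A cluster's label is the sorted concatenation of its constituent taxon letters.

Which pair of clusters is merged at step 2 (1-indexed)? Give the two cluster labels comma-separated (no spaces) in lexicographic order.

step 1: merge (N,O) at d=4; branch lengths N→2, O→2; new cluster NO
  updated: d(A,NO)=53/2, d(D,NO)=57/2, d(NO,T)=45, d(NO,W)=39/2, d(NO,X)=26
step 2: merge (A,X) at d=6; branch lengths A→3, X→3; new cluster AX
  updated: d(AX,D)=61/2, d(AX,NO)=105/4, d(AX,T)=27, d(AX,W)=75/2
step 3: merge (T,W) at d=6; branch lengths T→3, W→3; new cluster TW
  updated: d(AX,TW)=129/4, d(D,TW)=19/2, d(NO,TW)=129/4
step 4: merge (D,TW) at d=19/2; branch lengths D→19/4, TW→7/4; new cluster DTW
  updated: d(AX,DTW)=95/3, d(DTW,NO)=31
step 5: merge (AX,NO) at d=105/4; branch lengths AX→81/8, NO→89/8; new cluster ANOX
  updated: d(ANOX,DTW)=94/3
step 6: merge (ANOX,DTW) at d=94/3; branch lengths ANOX→61/24, DTW→131/12; new cluster ADNOTWX
final tree: (((A:3,X:3):81/8,(N:2,O:2):89/8):61/24,(D:19/4,(T:3,W:3):7/4):131/12)
total length: 1373/24

A,X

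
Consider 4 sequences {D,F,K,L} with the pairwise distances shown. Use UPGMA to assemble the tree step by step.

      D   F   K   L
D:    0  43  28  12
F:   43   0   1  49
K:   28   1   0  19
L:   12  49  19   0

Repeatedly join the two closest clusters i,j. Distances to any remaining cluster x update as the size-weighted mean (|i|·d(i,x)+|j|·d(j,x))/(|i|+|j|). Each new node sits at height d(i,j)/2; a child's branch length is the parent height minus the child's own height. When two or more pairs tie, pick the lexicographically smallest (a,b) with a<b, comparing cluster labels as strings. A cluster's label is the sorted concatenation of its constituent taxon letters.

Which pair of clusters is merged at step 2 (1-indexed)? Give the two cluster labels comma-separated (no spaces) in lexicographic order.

iteration 1: select F,K (d=1); attach at lengths (1/2, 1/2); label the merged cluster FK
  updated: d(D,FK)=71/2, d(FK,L)=34
iteration 2: select D,L (d=12); attach at lengths (6, 6); label the merged cluster DL
  updated: d(DL,FK)=139/4
iteration 3: select DL,FK (d=139/4); attach at lengths (91/8, 135/8); label the merged cluster DFKL
final tree: ((D:6,L:6):91/8,(F:1/2,K:1/2):135/8)
total length: 165/4

D,L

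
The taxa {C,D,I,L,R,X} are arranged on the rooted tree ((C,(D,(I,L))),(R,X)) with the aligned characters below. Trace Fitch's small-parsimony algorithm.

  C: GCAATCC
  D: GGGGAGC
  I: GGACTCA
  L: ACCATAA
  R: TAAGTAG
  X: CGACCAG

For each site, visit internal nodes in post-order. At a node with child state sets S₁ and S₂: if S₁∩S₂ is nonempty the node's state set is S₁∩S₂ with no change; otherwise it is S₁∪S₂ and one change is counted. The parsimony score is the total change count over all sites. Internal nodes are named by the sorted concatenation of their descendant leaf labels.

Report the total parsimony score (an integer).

19

[col 0] IL: children I:{G}, L:{A} ∪→ {A,G}; cost 1
[col 0] DIL: children D:{G}, IL:{A,G} ∩→ {G}; cost 0
[col 0] CDIL: children C:{G}, DIL:{G} ∩→ {G}; cost 0
[col 0] RX: children R:{T}, X:{C} ∪→ {C,T}; cost 1
[col 0] CDILRX: children CDIL:{G}, RX:{C,T} ∪→ {C,G,T}; cost 1
[col 1] IL: children I:{G}, L:{C} ∪→ {C,G}; cost 1
[col 1] DIL: children D:{G}, IL:{C,G} ∩→ {G}; cost 0
[col 1] CDIL: children C:{C}, DIL:{G} ∪→ {C,G}; cost 1
[col 1] RX: children R:{A}, X:{G} ∪→ {A,G}; cost 1
[col 1] CDILRX: children CDIL:{C,G}, RX:{A,G} ∩→ {G}; cost 0
[col 2] IL: children I:{A}, L:{C} ∪→ {A,C}; cost 1
[col 2] DIL: children D:{G}, IL:{A,C} ∪→ {A,C,G}; cost 1
[col 2] CDIL: children C:{A}, DIL:{A,C,G} ∩→ {A}; cost 0
[col 2] RX: children R:{A}, X:{A} ∩→ {A}; cost 0
[col 2] CDILRX: children CDIL:{A}, RX:{A} ∩→ {A}; cost 0
[col 3] IL: children I:{C}, L:{A} ∪→ {A,C}; cost 1
[col 3] DIL: children D:{G}, IL:{A,C} ∪→ {A,C,G}; cost 1
[col 3] CDIL: children C:{A}, DIL:{A,C,G} ∩→ {A}; cost 0
[col 3] RX: children R:{G}, X:{C} ∪→ {C,G}; cost 1
[col 3] CDILRX: children CDIL:{A}, RX:{C,G} ∪→ {A,C,G}; cost 1
[col 4] IL: children I:{T}, L:{T} ∩→ {T}; cost 0
[col 4] DIL: children D:{A}, IL:{T} ∪→ {A,T}; cost 1
[col 4] CDIL: children C:{T}, DIL:{A,T} ∩→ {T}; cost 0
[col 4] RX: children R:{T}, X:{C} ∪→ {C,T}; cost 1
[col 4] CDILRX: children CDIL:{T}, RX:{C,T} ∩→ {T}; cost 0
[col 5] IL: children I:{C}, L:{A} ∪→ {A,C}; cost 1
[col 5] DIL: children D:{G}, IL:{A,C} ∪→ {A,C,G}; cost 1
[col 5] CDIL: children C:{C}, DIL:{A,C,G} ∩→ {C}; cost 0
[col 5] RX: children R:{A}, X:{A} ∩→ {A}; cost 0
[col 5] CDILRX: children CDIL:{C}, RX:{A} ∪→ {A,C}; cost 1
[col 6] IL: children I:{A}, L:{A} ∩→ {A}; cost 0
[col 6] DIL: children D:{C}, IL:{A} ∪→ {A,C}; cost 1
[col 6] CDIL: children C:{C}, DIL:{A,C} ∩→ {C}; cost 0
[col 6] RX: children R:{G}, X:{G} ∩→ {G}; cost 0
[col 6] CDILRX: children CDIL:{C}, RX:{G} ∪→ {C,G}; cost 1
per-site changes: [3, 3, 2, 4, 2, 3, 2]; total = 19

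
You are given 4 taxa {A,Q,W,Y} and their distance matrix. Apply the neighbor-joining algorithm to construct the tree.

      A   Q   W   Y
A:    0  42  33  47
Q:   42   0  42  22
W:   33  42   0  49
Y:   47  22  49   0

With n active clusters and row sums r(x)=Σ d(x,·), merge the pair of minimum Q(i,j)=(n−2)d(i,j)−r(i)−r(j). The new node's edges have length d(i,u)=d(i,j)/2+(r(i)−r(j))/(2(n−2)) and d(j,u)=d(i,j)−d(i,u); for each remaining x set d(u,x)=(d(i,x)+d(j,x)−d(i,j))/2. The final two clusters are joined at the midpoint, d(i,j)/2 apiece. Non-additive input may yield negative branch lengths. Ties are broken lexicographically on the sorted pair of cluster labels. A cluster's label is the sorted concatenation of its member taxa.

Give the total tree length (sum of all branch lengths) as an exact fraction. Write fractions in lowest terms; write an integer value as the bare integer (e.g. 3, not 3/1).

145/2

iteration 1: select A,W (d=33, Q=-180); attach at lengths (16, 17); label the merged cluster AW
  updated: d(AW,Q)=51/2, d(AW,Y)=63/2
iteration 2: select AW,Q (d=51/2, Q=-79); attach at lengths (35/2, 8); label the merged cluster AQW
  updated: d(AQW,Y)=14
iteration 3: select AQW,Y (d=14); attach at lengths (7, 7); label the merged cluster AQWY
final tree: (((A:16,W:17):35/2,Q:8):7,Y:7)
total length: 145/2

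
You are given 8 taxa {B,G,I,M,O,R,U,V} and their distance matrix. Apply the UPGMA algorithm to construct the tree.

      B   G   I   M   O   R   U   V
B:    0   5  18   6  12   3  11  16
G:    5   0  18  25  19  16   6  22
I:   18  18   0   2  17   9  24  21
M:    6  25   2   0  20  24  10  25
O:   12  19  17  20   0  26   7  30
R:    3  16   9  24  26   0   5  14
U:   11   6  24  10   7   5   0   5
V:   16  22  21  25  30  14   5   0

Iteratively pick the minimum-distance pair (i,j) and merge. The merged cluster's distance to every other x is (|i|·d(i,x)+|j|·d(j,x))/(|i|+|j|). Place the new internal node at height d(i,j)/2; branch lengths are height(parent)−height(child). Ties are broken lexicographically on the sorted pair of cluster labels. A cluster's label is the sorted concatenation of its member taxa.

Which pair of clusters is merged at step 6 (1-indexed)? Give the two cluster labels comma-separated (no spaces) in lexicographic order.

BGRUV,IM

iteration 1: select I,M (d=2); attach at lengths (1, 1); label the merged cluster IM
  updated: d(B,IM)=12, d(G,IM)=43/2, d(IM,O)=37/2, d(IM,R)=33/2, d(IM,U)=17, d(IM,V)=23
iteration 2: select B,R (d=3); attach at lengths (3/2, 3/2); label the merged cluster BR
  updated: d(BR,G)=21/2, d(BR,IM)=57/4, d(BR,O)=19, d(BR,U)=8, d(BR,V)=15
iteration 3: select U,V (d=5); attach at lengths (5/2, 5/2); label the merged cluster UV
  updated: d(BR,UV)=23/2, d(G,UV)=14, d(IM,UV)=20, d(O,UV)=37/2
iteration 4: select BR,G (d=21/2); attach at lengths (15/4, 21/4); label the merged cluster BGR
  updated: d(BGR,IM)=50/3, d(BGR,O)=19, d(BGR,UV)=37/3
iteration 5: select BGR,UV (d=37/3); attach at lengths (11/12, 11/3); label the merged cluster BGRUV
  updated: d(BGRUV,IM)=18, d(BGRUV,O)=94/5
iteration 6: select BGRUV,IM (d=18); attach at lengths (17/6, 8); label the merged cluster BGIMRUV
  updated: d(BGIMRUV,O)=131/7
iteration 7: select BGIMRUV,O (d=131/7); attach at lengths (5/14, 131/14); label the merged cluster BGIMORUV
final tree: (((((B:3/2,R:3/2):15/4,G:21/4):11/12,(U:5/2,V:5/2):11/3):17/6,(I:1,M:1):8):5/14,O:131/14)
total length: 3707/84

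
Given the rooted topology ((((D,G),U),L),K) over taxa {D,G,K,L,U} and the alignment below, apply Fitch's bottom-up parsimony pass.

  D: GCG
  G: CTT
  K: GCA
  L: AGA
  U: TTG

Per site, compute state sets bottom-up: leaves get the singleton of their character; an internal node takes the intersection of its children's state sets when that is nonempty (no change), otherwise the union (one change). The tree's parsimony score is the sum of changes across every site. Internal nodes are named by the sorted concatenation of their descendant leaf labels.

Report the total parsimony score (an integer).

[col 0] DG: children D:{G}, G:{C} ∪→ {C,G}; cost 1
[col 0] DGU: children DG:{C,G}, U:{T} ∪→ {C,G,T}; cost 1
[col 0] DGLU: children DGU:{C,G,T}, L:{A} ∪→ {A,C,G,T}; cost 1
[col 0] DGKLU: children DGLU:{A,C,G,T}, K:{G} ∩→ {G}; cost 0
[col 1] DG: children D:{C}, G:{T} ∪→ {C,T}; cost 1
[col 1] DGU: children DG:{C,T}, U:{T} ∩→ {T}; cost 0
[col 1] DGLU: children DGU:{T}, L:{G} ∪→ {G,T}; cost 1
[col 1] DGKLU: children DGLU:{G,T}, K:{C} ∪→ {C,G,T}; cost 1
[col 2] DG: children D:{G}, G:{T} ∪→ {G,T}; cost 1
[col 2] DGU: children DG:{G,T}, U:{G} ∩→ {G}; cost 0
[col 2] DGLU: children DGU:{G}, L:{A} ∪→ {A,G}; cost 1
[col 2] DGKLU: children DGLU:{A,G}, K:{A} ∩→ {A}; cost 0
per-site changes: [3, 3, 2]; total = 8

8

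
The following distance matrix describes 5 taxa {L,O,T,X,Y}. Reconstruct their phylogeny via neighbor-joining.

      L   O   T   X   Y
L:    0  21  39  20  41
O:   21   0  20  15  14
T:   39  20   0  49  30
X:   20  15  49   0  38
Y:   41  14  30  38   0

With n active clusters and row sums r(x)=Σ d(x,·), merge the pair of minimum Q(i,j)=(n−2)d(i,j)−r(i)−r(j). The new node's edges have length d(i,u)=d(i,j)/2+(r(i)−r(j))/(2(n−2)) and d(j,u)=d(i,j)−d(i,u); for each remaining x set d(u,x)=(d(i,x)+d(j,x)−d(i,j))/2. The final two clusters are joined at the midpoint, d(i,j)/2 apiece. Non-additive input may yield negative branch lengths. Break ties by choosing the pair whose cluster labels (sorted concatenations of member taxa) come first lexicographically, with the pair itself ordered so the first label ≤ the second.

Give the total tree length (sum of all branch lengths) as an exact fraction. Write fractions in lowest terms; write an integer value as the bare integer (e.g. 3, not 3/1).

step 1: merge (L,X) at d=20, Q=-183; branch lengths L→59/6, X→61/6; new cluster LX
  updated: d(LX,O)=8, d(LX,T)=34, d(LX,Y)=59/2
step 2: merge (LX,O) at d=8, Q=-195/2; branch lengths LX→91/8, O→-27/8; new cluster LOX
  updated: d(LOX,T)=23, d(LOX,Y)=71/4
step 3: merge (LOX,T) at d=23, Q=-283/4; branch lengths LOX→43/8, T→141/8; new cluster LOTX
  updated: d(LOTX,Y)=99/8
step 4: merge (LOTX,Y) at d=99/8; branch lengths LOTX→99/16, Y→99/16; new cluster LOTXY
final tree: ((((L:59/6,X:61/6):91/8,O:-27/8):43/8,T:141/8):99/16,Y:99/16)
total length: 507/8

507/8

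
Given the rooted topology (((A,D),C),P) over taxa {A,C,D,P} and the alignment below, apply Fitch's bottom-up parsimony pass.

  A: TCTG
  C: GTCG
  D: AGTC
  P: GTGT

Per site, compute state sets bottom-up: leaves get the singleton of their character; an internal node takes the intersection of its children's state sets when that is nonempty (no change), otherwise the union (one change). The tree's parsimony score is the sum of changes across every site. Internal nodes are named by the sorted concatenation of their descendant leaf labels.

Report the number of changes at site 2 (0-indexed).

2

AD@0: {T} ∪ {A} = {A,T} (union, +1)
ACD@0: {A,T} ∪ {G} = {A,G,T} (union, +1)
ACDP@0: {A,G,T} ∩ {G} = {G} (intersection, +0)
AD@1: {C} ∪ {G} = {C,G} (union, +1)
ACD@1: {C,G} ∪ {T} = {C,G,T} (union, +1)
ACDP@1: {C,G,T} ∩ {T} = {T} (intersection, +0)
AD@2: {T} ∩ {T} = {T} (intersection, +0)
ACD@2: {T} ∪ {C} = {C,T} (union, +1)
ACDP@2: {C,T} ∪ {G} = {C,G,T} (union, +1)
AD@3: {G} ∪ {C} = {C,G} (union, +1)
ACD@3: {C,G} ∩ {G} = {G} (intersection, +0)
ACDP@3: {G} ∪ {T} = {G,T} (union, +1)
per-site changes: [2, 2, 2, 2]; total = 8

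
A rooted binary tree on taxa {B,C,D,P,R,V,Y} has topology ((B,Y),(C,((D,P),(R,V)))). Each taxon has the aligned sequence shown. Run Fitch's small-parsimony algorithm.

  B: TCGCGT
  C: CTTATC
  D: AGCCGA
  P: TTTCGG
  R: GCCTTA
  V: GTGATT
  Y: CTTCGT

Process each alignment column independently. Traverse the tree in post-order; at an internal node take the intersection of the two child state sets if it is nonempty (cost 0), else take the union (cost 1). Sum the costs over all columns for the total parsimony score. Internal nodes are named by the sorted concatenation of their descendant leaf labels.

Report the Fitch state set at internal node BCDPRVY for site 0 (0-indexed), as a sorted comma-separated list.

C,T

site 0, node BY: B={T} ∪ Y={C} → {C,T} (+1)
site 0, node DP: D={A} ∪ P={T} → {A,T} (+1)
site 0, node RV: R={G} ∩ V={G} → {G} (+0)
site 0, node DPRV: DP={A,T} ∪ RV={G} → {A,G,T} (+1)
site 0, node CDPRV: C={C} ∪ DPRV={A,G,T} → {A,C,G,T} (+1)
site 0, node BCDPRVY: BY={C,T} ∩ CDPRV={A,C,G,T} → {C,T} (+0)
site 1, node BY: B={C} ∪ Y={T} → {C,T} (+1)
site 1, node DP: D={G} ∪ P={T} → {G,T} (+1)
site 1, node RV: R={C} ∪ V={T} → {C,T} (+1)
site 1, node DPRV: DP={G,T} ∩ RV={C,T} → {T} (+0)
site 1, node CDPRV: C={T} ∩ DPRV={T} → {T} (+0)
site 1, node BCDPRVY: BY={C,T} ∩ CDPRV={T} → {T} (+0)
site 2, node BY: B={G} ∪ Y={T} → {G,T} (+1)
site 2, node DP: D={C} ∪ P={T} → {C,T} (+1)
site 2, node RV: R={C} ∪ V={G} → {C,G} (+1)
site 2, node DPRV: DP={C,T} ∩ RV={C,G} → {C} (+0)
site 2, node CDPRV: C={T} ∪ DPRV={C} → {C,T} (+1)
site 2, node BCDPRVY: BY={G,T} ∩ CDPRV={C,T} → {T} (+0)
site 3, node BY: B={C} ∩ Y={C} → {C} (+0)
site 3, node DP: D={C} ∩ P={C} → {C} (+0)
site 3, node RV: R={T} ∪ V={A} → {A,T} (+1)
site 3, node DPRV: DP={C} ∪ RV={A,T} → {A,C,T} (+1)
site 3, node CDPRV: C={A} ∩ DPRV={A,C,T} → {A} (+0)
site 3, node BCDPRVY: BY={C} ∪ CDPRV={A} → {A,C} (+1)
site 4, node BY: B={G} ∩ Y={G} → {G} (+0)
site 4, node DP: D={G} ∩ P={G} → {G} (+0)
site 4, node RV: R={T} ∩ V={T} → {T} (+0)
site 4, node DPRV: DP={G} ∪ RV={T} → {G,T} (+1)
site 4, node CDPRV: C={T} ∩ DPRV={G,T} → {T} (+0)
site 4, node BCDPRVY: BY={G} ∪ CDPRV={T} → {G,T} (+1)
site 5, node BY: B={T} ∩ Y={T} → {T} (+0)
site 5, node DP: D={A} ∪ P={G} → {A,G} (+1)
site 5, node RV: R={A} ∪ V={T} → {A,T} (+1)
site 5, node DPRV: DP={A,G} ∩ RV={A,T} → {A} (+0)
site 5, node CDPRV: C={C} ∪ DPRV={A} → {A,C} (+1)
site 5, node BCDPRVY: BY={T} ∪ CDPRV={A,C} → {A,C,T} (+1)
per-site changes: [4, 3, 4, 3, 2, 4]; total = 20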